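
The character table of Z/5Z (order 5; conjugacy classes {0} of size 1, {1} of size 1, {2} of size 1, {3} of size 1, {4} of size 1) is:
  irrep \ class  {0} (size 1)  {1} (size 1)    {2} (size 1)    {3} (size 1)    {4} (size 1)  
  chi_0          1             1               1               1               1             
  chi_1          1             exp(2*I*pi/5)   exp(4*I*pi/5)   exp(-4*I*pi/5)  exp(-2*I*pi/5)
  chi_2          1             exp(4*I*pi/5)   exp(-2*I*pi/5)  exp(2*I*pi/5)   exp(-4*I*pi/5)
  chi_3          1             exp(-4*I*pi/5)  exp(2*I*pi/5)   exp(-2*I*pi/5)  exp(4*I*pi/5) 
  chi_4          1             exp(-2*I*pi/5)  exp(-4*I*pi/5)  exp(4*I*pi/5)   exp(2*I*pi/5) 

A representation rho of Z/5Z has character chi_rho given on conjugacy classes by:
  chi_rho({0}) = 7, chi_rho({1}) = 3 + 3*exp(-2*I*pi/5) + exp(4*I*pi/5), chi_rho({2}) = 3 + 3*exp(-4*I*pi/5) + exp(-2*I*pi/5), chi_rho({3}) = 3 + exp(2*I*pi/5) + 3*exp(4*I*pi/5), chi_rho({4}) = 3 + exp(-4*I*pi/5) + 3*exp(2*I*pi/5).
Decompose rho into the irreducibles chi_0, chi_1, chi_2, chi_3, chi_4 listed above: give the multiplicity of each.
Multiplicities: chi_0: 3, chi_1: 0, chi_2: 1, chi_3: 0, chi_4: 3.

Details: Use <chi_rho, chi> = (1/|G|) sum_C |C| * chi_rho(C) * conj(chi(C)) with |G| = 5 for each irreducible chi in the table:
  <chi_rho, chi_0> = (1/5)[1*(7)*conj(1) + 1*(3 + 3*exp(-2*I*pi/5) + exp(4*I*pi/5))*conj(1) + 1*(3 + 3*exp(-4*I*pi/5) + exp(-2*I*pi/5))*conj(1) + 1*(3 + exp(2*I*pi/5) + 3*exp(4*I*pi/5))*conj(1) + 1*(3 + exp(-4*I*pi/5) + 3*exp(2*I*pi/5))*conj(1)]
      = (1/5)[(7) + (3 + 3*exp(-2*I*pi/5) + exp(4*I*pi/5)) + (3 + 3*exp(-4*I*pi/5) + exp(-2*I*pi/5)) + (3 + exp(2*I*pi/5) + 3*exp(4*I*pi/5)) + (3 + exp(-4*I*pi/5) + 3*exp(2*I*pi/5))] = 15/5 = 3
  <chi_rho, chi_1> = (1/5)[1*(7)*conj(1) + 1*(3 + 3*exp(-2*I*pi/5) + exp(4*I*pi/5))*conj(exp(2*I*pi/5)) + 1*(3 + 3*exp(-4*I*pi/5) + exp(-2*I*pi/5))*conj(exp(4*I*pi/5)) + 1*(3 + exp(2*I*pi/5) + 3*exp(4*I*pi/5))*conj(exp(-4*I*pi/5)) + 1*(3 + exp(-4*I*pi/5) + 3*exp(2*I*pi/5))*conj(exp(-2*I*pi/5))]
      = (1/5)[(7) + (3*exp(-2*I*pi/5) + 3*exp(-4*I*pi/5) + exp(2*I*pi/5)) + (3*exp(-4*I*pi/5) + exp(4*I*pi/5) + 3*exp(2*I*pi/5)) + (3*exp(-2*I*pi/5) + exp(-4*I*pi/5) + 3*exp(4*I*pi/5)) + (exp(-2*I*pi/5) + 3*exp(4*I*pi/5) + 3*exp(2*I*pi/5))] = 0/5 = 0
  <chi_rho, chi_2> = (1/5)[1*(7)*conj(1) + 1*(3 + 3*exp(-2*I*pi/5) + exp(4*I*pi/5))*conj(exp(4*I*pi/5)) + 1*(3 + 3*exp(-4*I*pi/5) + exp(-2*I*pi/5))*conj(exp(-2*I*pi/5)) + 1*(3 + exp(2*I*pi/5) + 3*exp(4*I*pi/5))*conj(exp(2*I*pi/5)) + 1*(3 + exp(-4*I*pi/5) + 3*exp(2*I*pi/5))*conj(exp(-4*I*pi/5))]
      = (1/5)[(7) + (1 + 3*exp(-4*I*pi/5) + 3*exp(4*I*pi/5)) + (1 + 3*exp(-2*I*pi/5) + 3*exp(2*I*pi/5)) + (1 + 3*exp(-2*I*pi/5) + 3*exp(2*I*pi/5)) + (1 + 3*exp(-4*I*pi/5) + 3*exp(4*I*pi/5))] = 5/5 = 1
  <chi_rho, chi_3> = (1/5)[1*(7)*conj(1) + 1*(3 + 3*exp(-2*I*pi/5) + exp(4*I*pi/5))*conj(exp(-4*I*pi/5)) + 1*(3 + 3*exp(-4*I*pi/5) + exp(-2*I*pi/5))*conj(exp(2*I*pi/5)) + 1*(3 + exp(2*I*pi/5) + 3*exp(4*I*pi/5))*conj(exp(-2*I*pi/5)) + 1*(3 + exp(-4*I*pi/5) + 3*exp(2*I*pi/5))*conj(exp(4*I*pi/5))]
      = (1/5)[(7) + (exp(-2*I*pi/5) + 3*exp(4*I*pi/5) + 3*exp(2*I*pi/5)) + (3*exp(-2*I*pi/5) + exp(-4*I*pi/5) + 3*exp(4*I*pi/5)) + (3*exp(-4*I*pi/5) + exp(4*I*pi/5) + 3*exp(2*I*pi/5)) + (3*exp(-2*I*pi/5) + 3*exp(-4*I*pi/5) + exp(2*I*pi/5))] = 0/5 = 0
  <chi_rho, chi_4> = (1/5)[1*(7)*conj(1) + 1*(3 + 3*exp(-2*I*pi/5) + exp(4*I*pi/5))*conj(exp(-2*I*pi/5)) + 1*(3 + 3*exp(-4*I*pi/5) + exp(-2*I*pi/5))*conj(exp(-4*I*pi/5)) + 1*(3 + exp(2*I*pi/5) + 3*exp(4*I*pi/5))*conj(exp(4*I*pi/5)) + 1*(3 + exp(-4*I*pi/5) + 3*exp(2*I*pi/5))*conj(exp(2*I*pi/5))]
      = (1/5)[(7) + (3 + exp(-4*I*pi/5) + 3*exp(2*I*pi/5)) + (3 + exp(2*I*pi/5) + 3*exp(4*I*pi/5)) + (3 + 3*exp(-4*I*pi/5) + exp(-2*I*pi/5)) + (3 + 3*exp(-2*I*pi/5) + exp(4*I*pi/5))] = 15/5 = 3
(Exp terms are combined using exp(i*s)*conj(exp(i*t)) = exp(i*(s-t)), and sums of them are collapsed using the identity that for every m > 1 the m distinct m-th roots of unity sum to 0, e.g. 1 + exp(2*I*pi/3) + exp(-2*I*pi/3) = 0.)
Dimension check: dim(rho) = sum (mult * dim) = 3*1 + 0*1 + 1*1 + 0*1 + 3*1 = 7 = chi_rho(e) = 7.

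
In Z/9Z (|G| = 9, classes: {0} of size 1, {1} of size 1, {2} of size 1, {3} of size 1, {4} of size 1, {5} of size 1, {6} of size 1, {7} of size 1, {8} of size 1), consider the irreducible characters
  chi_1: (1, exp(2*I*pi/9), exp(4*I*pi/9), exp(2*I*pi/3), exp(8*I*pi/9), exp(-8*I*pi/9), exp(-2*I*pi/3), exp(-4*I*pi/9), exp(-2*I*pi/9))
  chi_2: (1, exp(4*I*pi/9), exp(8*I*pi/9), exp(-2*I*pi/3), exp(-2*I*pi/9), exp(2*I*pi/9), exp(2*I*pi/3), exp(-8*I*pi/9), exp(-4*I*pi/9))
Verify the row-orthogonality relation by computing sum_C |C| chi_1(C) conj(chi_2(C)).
Sum = 0; so <chi_1, chi_2> = 0 (distinct irreducibles are orthogonal).

Details: Compute term by term over conjugacy classes (|C| * chi_1(C) * conj(chi_2(C))):
  1*(1)*conj(1) + 1*(exp(2*I*pi/9))*conj(exp(4*I*pi/9)) + 1*(exp(4*I*pi/9))*conj(exp(8*I*pi/9)) + 1*(exp(2*I*pi/3))*conj(exp(-2*I*pi/3)) + 1*(exp(8*I*pi/9))*conj(exp(-2*I*pi/9)) + 1*(exp(-8*I*pi/9))*conj(exp(2*I*pi/9)) + 1*(exp(-2*I*pi/3))*conj(exp(2*I*pi/3)) + 1*(exp(-4*I*pi/9))*conj(exp(-8*I*pi/9)) + 1*(exp(-2*I*pi/9))*conj(exp(-4*I*pi/9))
  = (1) + (exp(-2*I*pi/9)) + (exp(-4*I*pi/9)) + (exp(-2*I*pi/3)) + (exp(-8*I*pi/9)) + (exp(8*I*pi/9)) + (exp(2*I*pi/3)) + (exp(4*I*pi/9)) + (exp(2*I*pi/9))
  = 0.
(Exp terms are combined using exp(i*s)*conj(exp(i*t)) = exp(i*(s-t)), and sums of them are collapsed using the identity that for every m > 1 the m distinct m-th roots of unity sum to 0, e.g. 1 + exp(2*I*pi/3) + exp(-2*I*pi/3) = 0.)
Dividing by |G| = 9 gives 0/9 = 0, matching the row-orthogonality relation <chi_1, chi_2> = [chi_1 = chi_2].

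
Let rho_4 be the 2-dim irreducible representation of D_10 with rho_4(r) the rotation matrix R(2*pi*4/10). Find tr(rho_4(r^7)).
chi_{rho_4}(r^7) = 2*cos(2*pi*4*7/10) = -1/2 + sqrt(5)/2

Explanation: rho_4(r^7) is rotation by angle 2*pi*4*7/10, whose trace is 2*cos(2*pi*4*7/10) = -1/2 + sqrt(5)/2.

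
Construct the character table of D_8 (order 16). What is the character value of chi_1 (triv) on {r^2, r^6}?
Conjugacy classes: {e} of size 1, {r^4} of size 1, {r^1, r^7} of size 2, {r^2, r^6} of size 2, {r^3, r^5} of size 2, {s, sr^2, ...} of size 4, {sr, sr^3, ...} of size 4.
Character table:
  irrep \ class              {e} (size 1)  {r^4} (size 1)  {r^1, r^7} (size 2)  {r^2, r^6} (size 2)  {r^3, r^5} (size 2)  {s, sr^2, ...} (size 4)  {sr, sr^3, ...} (size 4)
  chi_1 (triv)               1             1               1                    1                    1                    1                        1                       
  chi_2 (sign: r->1, s->-1)  1             1               1                    1                    1                    -1                       -1                      
  chi_3 (r->-1, s->1)        1             1               -1                   1                    -1                   1                        -1                      
  chi_4 (r->-1, s->-1)       1             1               -1                   1                    -1                   -1                       1                       
  chi_5 (2d, j=1)            2             -2              sqrt(2)              0                    -sqrt(2)             0                        0                       
  chi_6 (2d, j=2)            2             2               0                    -2                   0                    0                        0                       
  chi_7 (2d, j=3)            2             -2              -sqrt(2)             0                    sqrt(2)              0                        0                       

Spot check: chi_1 (triv) on {r^2, r^6} = 1.

Working: D_8 has order 2*8 = 16 with 7 conjugacy classes, hence 7 irreducibles. Sum of squared dims 1 + 1 + 1 + 1 + 4 + 4 + 4 = 16 = |G|. Linear characters come from the abelianisation; the 2-dimensional irreps have character r^k -> 2*cos(2*pi*j*k/8), reflections -> 0.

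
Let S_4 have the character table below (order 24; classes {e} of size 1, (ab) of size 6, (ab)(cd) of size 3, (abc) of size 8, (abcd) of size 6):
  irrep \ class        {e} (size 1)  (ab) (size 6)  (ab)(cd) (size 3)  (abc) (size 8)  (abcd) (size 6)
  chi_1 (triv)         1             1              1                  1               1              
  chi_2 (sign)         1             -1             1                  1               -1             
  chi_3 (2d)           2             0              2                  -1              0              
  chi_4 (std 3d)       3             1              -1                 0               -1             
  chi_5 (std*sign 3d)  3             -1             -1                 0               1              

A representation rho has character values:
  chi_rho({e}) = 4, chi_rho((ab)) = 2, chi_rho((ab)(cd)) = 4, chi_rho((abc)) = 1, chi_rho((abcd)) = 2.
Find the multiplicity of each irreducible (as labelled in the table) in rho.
Multiplicities: chi_1: 2, chi_2: 0, chi_3: 1, chi_4: 0, chi_5: 0.

Justification: Use <chi_rho, chi> = (1/|G|) sum_C |C| * chi_rho(C) * conj(chi(C)) with |G| = 24 for each irreducible chi in the table:
  <chi_rho, chi_1> = (1/24)[1*(4)*conj(1) + 6*(2)*conj(1) + 3*(4)*conj(1) + 8*(1)*conj(1) + 6*(2)*conj(1)]
      = (1/24)[(4) + (12) + (12) + (8) + (12)] = 48/24 = 2
  <chi_rho, chi_2> = (1/24)[1*(4)*conj(1) + 6*(2)*conj(-1) + 3*(4)*conj(1) + 8*(1)*conj(1) + 6*(2)*conj(-1)]
      = (1/24)[(4) + (-12) + (12) + (8) + (-12)] = 0/24 = 0
  <chi_rho, chi_3> = (1/24)[1*(4)*conj(2) + 6*(2)*conj(0) + 3*(4)*conj(2) + 8*(1)*conj(-1) + 6*(2)*conj(0)]
      = (1/24)[(8) + (0) + (24) + (-8) + (0)] = 24/24 = 1
  <chi_rho, chi_4> = (1/24)[1*(4)*conj(3) + 6*(2)*conj(1) + 3*(4)*conj(-1) + 8*(1)*conj(0) + 6*(2)*conj(-1)]
      = (1/24)[(12) + (12) + (-12) + (0) + (-12)] = 0/24 = 0
  <chi_rho, chi_5> = (1/24)[1*(4)*conj(3) + 6*(2)*conj(-1) + 3*(4)*conj(-1) + 8*(1)*conj(0) + 6*(2)*conj(1)]
      = (1/24)[(12) + (-12) + (-12) + (0) + (12)] = 0/24 = 0
Dimension check: dim(rho) = sum (mult * dim) = 2*1 + 0*1 + 1*2 + 0*3 + 0*3 = 4 = chi_rho(e) = 4.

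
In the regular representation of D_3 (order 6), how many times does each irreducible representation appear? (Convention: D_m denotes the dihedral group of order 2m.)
Each irreducible V_i of dimension d_i appears with multiplicity d_i, i.e. rho_reg = (direct sum over all irreducibles V_i) d_i V_i. The irreducible dimensions for D_3 are 1, 1, 2: 2 irreducibles of dimension 1, each with multiplicity 1; 1 irreducible of dimension 2, with multiplicity 2. Total dimension 2*1*1 + 1*2*2 = 6 = |G|.

Reasoning: General theorem: in the regular representation of a finite group G, each irreducible appears with multiplicity equal to its dimension. Check: dim(rho_reg) = sum d_i^2 = 1 + 1 + 4 = 6 = |G|.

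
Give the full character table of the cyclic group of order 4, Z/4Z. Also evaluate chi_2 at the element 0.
Character table of Z/4Z (irreps indexed chi_0,...,chi_3 with chi_k(m) = zeta_4^(k*m), zeta_4 = exp(2*pi*i/4)):
  irrep \ class  {0} (size 1)  {1} (size 1)  {2} (size 1)  {3} (size 1)
  chi_0          1             1             1             1           
  chi_1          1             I             -1            -I          
  chi_2          1             -1            1             -1          
  chi_3          1             -I            -1            I           

Spot check: chi_2(0) = zeta_4^(2*0) = zeta_4^0 = 1.

Argument: Z/4Z is abelian, so all 4 irreducible complex representations are 1-dimensional. They are given by chi_k(m) = zeta_4^(k*m) for k = 0,...,3. Row orthogonality: sum_m chi_k(m) conj(chi_l(m)) = 4 * [k = l].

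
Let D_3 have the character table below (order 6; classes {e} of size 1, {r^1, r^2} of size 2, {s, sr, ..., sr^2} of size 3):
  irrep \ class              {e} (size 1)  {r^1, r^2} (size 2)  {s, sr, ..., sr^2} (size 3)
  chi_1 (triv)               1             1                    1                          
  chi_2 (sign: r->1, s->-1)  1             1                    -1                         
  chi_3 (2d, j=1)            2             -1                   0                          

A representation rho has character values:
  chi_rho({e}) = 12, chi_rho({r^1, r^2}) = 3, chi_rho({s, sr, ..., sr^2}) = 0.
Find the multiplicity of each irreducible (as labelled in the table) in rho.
Multiplicities: chi_1: 3, chi_2: 3, chi_3: 3.

Justification: Use <chi_rho, chi> = (1/|G|) sum_C |C| * chi_rho(C) * conj(chi(C)) with |G| = 6 for each irreducible chi in the table:
  <chi_rho, chi_1> = (1/6)[1*(12)*conj(1) + 2*(3)*conj(1) + 3*(0)*conj(1)]
      = (1/6)[(12) + (6) + (0)] = 18/6 = 3
  <chi_rho, chi_2> = (1/6)[1*(12)*conj(1) + 2*(3)*conj(1) + 3*(0)*conj(-1)]
      = (1/6)[(12) + (6) + (0)] = 18/6 = 3
  <chi_rho, chi_3> = (1/6)[1*(12)*conj(2) + 2*(3)*conj(-1) + 3*(0)*conj(0)]
      = (1/6)[(24) + (-6) + (0)] = 18/6 = 3
Dimension check: dim(rho) = sum (mult * dim) = 3*1 + 3*1 + 3*2 = 12 = chi_rho(e) = 12.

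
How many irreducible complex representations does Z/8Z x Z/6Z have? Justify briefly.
48

The number of irreducible complex representations of a finite group equals its number of conjugacy classes. Z/8Z x Z/6Z is abelian of order 48, so every element is its own conjugacy class: 48 classes, so Z/8Z x Z/6Z (order 48) has exactly 48 irreducible complex representations.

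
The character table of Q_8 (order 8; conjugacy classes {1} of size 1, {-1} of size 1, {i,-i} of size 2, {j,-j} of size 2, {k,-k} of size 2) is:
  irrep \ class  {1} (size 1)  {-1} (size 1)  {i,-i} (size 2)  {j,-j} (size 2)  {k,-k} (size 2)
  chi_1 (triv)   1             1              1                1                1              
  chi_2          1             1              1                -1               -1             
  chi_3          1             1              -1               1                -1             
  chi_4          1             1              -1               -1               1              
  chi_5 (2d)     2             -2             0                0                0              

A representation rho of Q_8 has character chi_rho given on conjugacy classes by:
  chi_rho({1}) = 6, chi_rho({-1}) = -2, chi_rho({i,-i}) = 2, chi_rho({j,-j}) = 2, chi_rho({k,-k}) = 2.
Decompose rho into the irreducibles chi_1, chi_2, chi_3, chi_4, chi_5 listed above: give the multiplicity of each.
Multiplicities: chi_1: 2, chi_2: 0, chi_3: 0, chi_4: 0, chi_5: 2.

Solution. Use <chi_rho, chi> = (1/|G|) sum_C |C| * chi_rho(C) * conj(chi(C)) with |G| = 8 for each irreducible chi in the table:
  <chi_rho, chi_1> = (1/8)[1*(6)*conj(1) + 1*(-2)*conj(1) + 2*(2)*conj(1) + 2*(2)*conj(1) + 2*(2)*conj(1)]
      = (1/8)[(6) + (-2) + (4) + (4) + (4)] = 16/8 = 2
  <chi_rho, chi_2> = (1/8)[1*(6)*conj(1) + 1*(-2)*conj(1) + 2*(2)*conj(1) + 2*(2)*conj(-1) + 2*(2)*conj(-1)]
      = (1/8)[(6) + (-2) + (4) + (-4) + (-4)] = 0/8 = 0
  <chi_rho, chi_3> = (1/8)[1*(6)*conj(1) + 1*(-2)*conj(1) + 2*(2)*conj(-1) + 2*(2)*conj(1) + 2*(2)*conj(-1)]
      = (1/8)[(6) + (-2) + (-4) + (4) + (-4)] = 0/8 = 0
  <chi_rho, chi_4> = (1/8)[1*(6)*conj(1) + 1*(-2)*conj(1) + 2*(2)*conj(-1) + 2*(2)*conj(-1) + 2*(2)*conj(1)]
      = (1/8)[(6) + (-2) + (-4) + (-4) + (4)] = 0/8 = 0
  <chi_rho, chi_5> = (1/8)[1*(6)*conj(2) + 1*(-2)*conj(-2) + 2*(2)*conj(0) + 2*(2)*conj(0) + 2*(2)*conj(0)]
      = (1/8)[(12) + (4) + (0) + (0) + (0)] = 16/8 = 2
Dimension check: dim(rho) = sum (mult * dim) = 2*1 + 0*1 + 0*1 + 0*1 + 2*2 = 6 = chi_rho(e) = 6.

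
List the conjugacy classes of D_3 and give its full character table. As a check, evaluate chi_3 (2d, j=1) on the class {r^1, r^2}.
Conjugacy classes: {e} of size 1, {r^1, r^2} of size 2, {s, sr, ..., sr^2} of size 3.
Character table:
  irrep \ class              {e} (size 1)  {r^1, r^2} (size 2)  {s, sr, ..., sr^2} (size 3)
  chi_1 (triv)               1             1                    1                          
  chi_2 (sign: r->1, s->-1)  1             1                    -1                         
  chi_3 (2d, j=1)            2             -1                   0                          

Spot check: chi_3 (2d, j=1) on {r^1, r^2} = -1.

Why: D_3 has order 2*3 = 6 with 3 conjugacy classes, hence 3 irreducibles. Sum of squared dims 1 + 1 + 4 = 6 = |G|. Linear characters come from the abelianisation; the 2-dimensional irreps have character r^k -> 2*cos(2*pi*j*k/3), reflections -> 0.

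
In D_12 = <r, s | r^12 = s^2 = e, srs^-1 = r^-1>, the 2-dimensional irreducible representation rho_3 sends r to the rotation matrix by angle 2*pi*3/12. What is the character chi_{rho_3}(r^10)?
chi_{rho_3}(r^10) = 2*cos(2*pi*3*10/12) = -2

Explanation: rho_3(r^10) is rotation by angle 2*pi*3*10/12, whose trace is 2*cos(2*pi*3*10/12) = -2.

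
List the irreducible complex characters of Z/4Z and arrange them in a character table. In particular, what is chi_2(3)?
Character table of Z/4Z (irreps indexed chi_0,...,chi_3 with chi_k(m) = zeta_4^(k*m), zeta_4 = exp(2*pi*i/4)):
  irrep \ class  {0} (size 1)  {1} (size 1)  {2} (size 1)  {3} (size 1)
  chi_0          1             1             1             1           
  chi_1          1             I             -1            -I          
  chi_2          1             -1            1             -1          
  chi_3          1             -I            -1            I           

Spot check: chi_2(3) = zeta_4^(2*3) = zeta_4^6 = -1.

Derivation: Z/4Z is abelian, so all 4 irreducible complex representations are 1-dimensional. They are given by chi_k(m) = zeta_4^(k*m) for k = 0,...,3. Row orthogonality: sum_m chi_k(m) conj(chi_l(m)) = 4 * [k = l].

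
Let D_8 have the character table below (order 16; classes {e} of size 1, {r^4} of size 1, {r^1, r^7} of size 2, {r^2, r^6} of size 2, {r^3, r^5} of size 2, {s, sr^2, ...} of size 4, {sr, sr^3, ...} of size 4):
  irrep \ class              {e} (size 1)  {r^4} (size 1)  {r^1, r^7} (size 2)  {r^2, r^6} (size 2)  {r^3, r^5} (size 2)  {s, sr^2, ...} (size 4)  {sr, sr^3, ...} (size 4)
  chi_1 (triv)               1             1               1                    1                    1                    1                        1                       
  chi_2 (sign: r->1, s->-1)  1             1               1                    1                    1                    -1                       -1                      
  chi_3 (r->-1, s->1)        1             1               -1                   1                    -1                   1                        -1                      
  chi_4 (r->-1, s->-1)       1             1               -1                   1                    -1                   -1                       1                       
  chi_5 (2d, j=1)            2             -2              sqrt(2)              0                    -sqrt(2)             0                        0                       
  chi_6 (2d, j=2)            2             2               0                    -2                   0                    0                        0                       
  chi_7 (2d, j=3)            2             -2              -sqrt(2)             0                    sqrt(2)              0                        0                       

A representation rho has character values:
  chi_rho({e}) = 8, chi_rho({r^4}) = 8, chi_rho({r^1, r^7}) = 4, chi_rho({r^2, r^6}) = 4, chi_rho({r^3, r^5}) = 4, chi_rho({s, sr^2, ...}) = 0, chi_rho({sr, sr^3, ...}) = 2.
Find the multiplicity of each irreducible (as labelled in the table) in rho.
Multiplicities: chi_1: 3, chi_2: 2, chi_3: 0, chi_4: 1, chi_5: 0, chi_6: 1, chi_7: 0.

Working: Use <chi_rho, chi> = (1/|G|) sum_C |C| * chi_rho(C) * conj(chi(C)) with |G| = 16 for each irreducible chi in the table:
  <chi_rho, chi_1> = (1/16)[1*(8)*conj(1) + 1*(8)*conj(1) + 2*(4)*conj(1) + 2*(4)*conj(1) + 2*(4)*conj(1) + 4*(0)*conj(1) + 4*(2)*conj(1)]
      = (1/16)[(8) + (8) + (8) + (8) + (8) + (0) + (8)] = 48/16 = 3
  <chi_rho, chi_2> = (1/16)[1*(8)*conj(1) + 1*(8)*conj(1) + 2*(4)*conj(1) + 2*(4)*conj(1) + 2*(4)*conj(1) + 4*(0)*conj(-1) + 4*(2)*conj(-1)]
      = (1/16)[(8) + (8) + (8) + (8) + (8) + (0) + (-8)] = 32/16 = 2
  <chi_rho, chi_3> = (1/16)[1*(8)*conj(1) + 1*(8)*conj(1) + 2*(4)*conj(-1) + 2*(4)*conj(1) + 2*(4)*conj(-1) + 4*(0)*conj(1) + 4*(2)*conj(-1)]
      = (1/16)[(8) + (8) + (-8) + (8) + (-8) + (0) + (-8)] = 0/16 = 0
  <chi_rho, chi_4> = (1/16)[1*(8)*conj(1) + 1*(8)*conj(1) + 2*(4)*conj(-1) + 2*(4)*conj(1) + 2*(4)*conj(-1) + 4*(0)*conj(-1) + 4*(2)*conj(1)]
      = (1/16)[(8) + (8) + (-8) + (8) + (-8) + (0) + (8)] = 16/16 = 1
  <chi_rho, chi_5> = (1/16)[1*(8)*conj(2) + 1*(8)*conj(-2) + 2*(4)*conj(sqrt(2)) + 2*(4)*conj(0) + 2*(4)*conj(-sqrt(2)) + 4*(0)*conj(0) + 4*(2)*conj(0)]
      = (1/16)[(16) + (-16) + (8*sqrt(2)) + (0) + (-8*sqrt(2)) + (0) + (0)] = 0/16 = 0
  <chi_rho, chi_6> = (1/16)[1*(8)*conj(2) + 1*(8)*conj(2) + 2*(4)*conj(0) + 2*(4)*conj(-2) + 2*(4)*conj(0) + 4*(0)*conj(0) + 4*(2)*conj(0)]
      = (1/16)[(16) + (16) + (0) + (-16) + (0) + (0) + (0)] = 16/16 = 1
  <chi_rho, chi_7> = (1/16)[1*(8)*conj(2) + 1*(8)*conj(-2) + 2*(4)*conj(-sqrt(2)) + 2*(4)*conj(0) + 2*(4)*conj(sqrt(2)) + 4*(0)*conj(0) + 4*(2)*conj(0)]
      = (1/16)[(16) + (-16) + (-8*sqrt(2)) + (0) + (8*sqrt(2)) + (0) + (0)] = 0/16 = 0
Dimension check: dim(rho) = sum (mult * dim) = 3*1 + 2*1 + 0*1 + 1*1 + 0*2 + 1*2 + 0*2 = 8 = chi_rho(e) = 8.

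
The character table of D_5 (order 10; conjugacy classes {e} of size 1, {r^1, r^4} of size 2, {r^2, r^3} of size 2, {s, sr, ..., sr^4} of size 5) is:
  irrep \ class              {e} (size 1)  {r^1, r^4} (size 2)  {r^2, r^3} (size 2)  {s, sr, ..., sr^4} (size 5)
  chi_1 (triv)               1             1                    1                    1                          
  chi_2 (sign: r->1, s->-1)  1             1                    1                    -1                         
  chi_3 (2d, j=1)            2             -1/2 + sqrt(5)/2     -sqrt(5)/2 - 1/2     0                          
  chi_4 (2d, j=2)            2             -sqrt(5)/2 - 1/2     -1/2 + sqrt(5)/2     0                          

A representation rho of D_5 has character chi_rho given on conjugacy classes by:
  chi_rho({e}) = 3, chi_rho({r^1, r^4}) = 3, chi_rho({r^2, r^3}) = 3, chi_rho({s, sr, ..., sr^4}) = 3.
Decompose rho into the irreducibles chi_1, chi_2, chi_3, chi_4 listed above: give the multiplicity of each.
Multiplicities: chi_1: 3, chi_2: 0, chi_3: 0, chi_4: 0.

Working: Use <chi_rho, chi> = (1/|G|) sum_C |C| * chi_rho(C) * conj(chi(C)) with |G| = 10 for each irreducible chi in the table:
  <chi_rho, chi_1> = (1/10)[1*(3)*conj(1) + 2*(3)*conj(1) + 2*(3)*conj(1) + 5*(3)*conj(1)]
      = (1/10)[(3) + (6) + (6) + (15)] = 30/10 = 3
  <chi_rho, chi_2> = (1/10)[1*(3)*conj(1) + 2*(3)*conj(1) + 2*(3)*conj(1) + 5*(3)*conj(-1)]
      = (1/10)[(3) + (6) + (6) + (-15)] = 0/10 = 0
  <chi_rho, chi_3> = (1/10)[1*(3)*conj(2) + 2*(3)*conj(-1/2 + sqrt(5)/2) + 2*(3)*conj(-sqrt(5)/2 - 1/2) + 5*(3)*conj(0)]
      = (1/10)[(6) + (-3 + 3*sqrt(5)) + (-3*sqrt(5) - 3) + (0)] = 0/10 = 0
  <chi_rho, chi_4> = (1/10)[1*(3)*conj(2) + 2*(3)*conj(-sqrt(5)/2 - 1/2) + 2*(3)*conj(-1/2 + sqrt(5)/2) + 5*(3)*conj(0)]
      = (1/10)[(6) + (-3*sqrt(5) - 3) + (-3 + 3*sqrt(5)) + (0)] = 0/10 = 0
Dimension check: dim(rho) = sum (mult * dim) = 3*1 + 0*1 + 0*2 + 0*2 = 3 = chi_rho(e) = 3.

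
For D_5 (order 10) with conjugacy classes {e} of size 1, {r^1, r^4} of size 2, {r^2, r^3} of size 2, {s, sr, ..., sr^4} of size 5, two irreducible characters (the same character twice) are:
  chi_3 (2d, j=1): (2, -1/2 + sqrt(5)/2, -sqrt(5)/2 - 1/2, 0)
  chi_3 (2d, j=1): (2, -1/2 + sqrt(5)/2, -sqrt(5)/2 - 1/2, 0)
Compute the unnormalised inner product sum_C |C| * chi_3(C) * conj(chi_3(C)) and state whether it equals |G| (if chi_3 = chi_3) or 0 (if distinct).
Sum = 10 = |G| = 10; so <chi_3, chi_3> = 1 (norm-1 confirms irreducibility).

Argument: Compute term by term over conjugacy classes (|C| * chi_3(C) * conj(chi_3(C))):
  1*(2)*conj(2) + 2*(-1/2 + sqrt(5)/2)*conj(-1/2 + sqrt(5)/2) + 2*(-sqrt(5)/2 - 1/2)*conj(-sqrt(5)/2 - 1/2) + 5*(0)*conj(0)
  = (4) + (3 - sqrt(5)) + (sqrt(5) + 3) + (0)
  = 10.
Dividing by |G| = 10 gives 10/10 = 1, matching the row-orthogonality relation <chi_3, chi_3> = [chi_3 = chi_3].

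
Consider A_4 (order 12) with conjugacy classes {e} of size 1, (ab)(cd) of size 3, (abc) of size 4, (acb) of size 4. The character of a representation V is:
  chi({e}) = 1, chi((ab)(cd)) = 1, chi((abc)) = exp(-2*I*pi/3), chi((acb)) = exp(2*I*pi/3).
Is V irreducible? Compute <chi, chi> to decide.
Irreducible: <chi, chi> = 1.

Argument: <chi, chi> = (1/|G|) sum_C |C| * |chi(C)|^2 = (1/12)[1*|1|^2 + 3*|1|^2 + 4*|exp(-2*I*pi/3)|^2 + 4*|exp(2*I*pi/3)|^2]
  = (1/12)[(1) + (3) + (4) + (4)] = 12/12 = 1.
(Exp terms are combined using exp(i*s)*conj(exp(i*t)) = exp(i*(s-t)), and sums of them are collapsed using the identity that for every m > 1 the m distinct m-th roots of unity sum to 0, e.g. 1 + exp(2*I*pi/3) + exp(-2*I*pi/3) = 0.)
A character is irreducible iff <chi, chi> = 1, so this representation is irreducible.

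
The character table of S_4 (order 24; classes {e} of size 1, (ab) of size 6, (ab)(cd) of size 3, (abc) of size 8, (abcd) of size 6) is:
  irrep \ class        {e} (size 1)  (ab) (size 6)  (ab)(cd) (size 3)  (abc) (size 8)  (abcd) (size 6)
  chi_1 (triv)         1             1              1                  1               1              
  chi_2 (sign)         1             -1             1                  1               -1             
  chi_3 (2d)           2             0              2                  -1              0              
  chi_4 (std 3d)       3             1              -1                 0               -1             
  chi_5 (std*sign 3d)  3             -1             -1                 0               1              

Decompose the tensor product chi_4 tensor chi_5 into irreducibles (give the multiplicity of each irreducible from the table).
chi_4 tensor chi_5 = chi_2 + chi_3 + chi_4 + chi_5 (all other irreducibles have multiplicity 0).

Details: The character of a tensor product is the pointwise product (chi_4 * chi_5)(C) = chi_4(C) * chi_5(C):
  {e}: (3)*(3), (ab): (1)*(-1), (ab)(cd): (-1)*(-1), (abc): (0)*(0), (abcd): (-1)*(1)
so (chi_4 * chi_5) takes values
  {e} -> 9, (ab) -> -1, (ab)(cd) -> 1, (abc) -> 0, (abcd) -> -1.
Now take the inner product of this character with each irreducible chi from the table, <chi_4*chi_5, chi> = (1/24) sum_C |C| (chi_4*chi_5)(C) conj(chi(C)):
  <chi_4*chi_5, chi_1> = (1/24)[1*(9)*conj(1) + 6*(-1)*conj(1) + 3*(1)*conj(1) + 8*(0)*conj(1) + 6*(-1)*conj(1)]
      = (1/24)[(9) + (-6) + (3) + (0) + (-6)] = 0/24 = 0
  <chi_4*chi_5, chi_2> = (1/24)[1*(9)*conj(1) + 6*(-1)*conj(-1) + 3*(1)*conj(1) + 8*(0)*conj(1) + 6*(-1)*conj(-1)]
      = (1/24)[(9) + (6) + (3) + (0) + (6)] = 24/24 = 1
  <chi_4*chi_5, chi_3> = (1/24)[1*(9)*conj(2) + 6*(-1)*conj(0) + 3*(1)*conj(2) + 8*(0)*conj(-1) + 6*(-1)*conj(0)]
      = (1/24)[(18) + (0) + (6) + (0) + (0)] = 24/24 = 1
  <chi_4*chi_5, chi_4> = (1/24)[1*(9)*conj(3) + 6*(-1)*conj(1) + 3*(1)*conj(-1) + 8*(0)*conj(0) + 6*(-1)*conj(-1)]
      = (1/24)[(27) + (-6) + (-3) + (0) + (6)] = 24/24 = 1
  <chi_4*chi_5, chi_5> = (1/24)[1*(9)*conj(3) + 6*(-1)*conj(-1) + 3*(1)*conj(-1) + 8*(0)*conj(0) + 6*(-1)*conj(1)]
      = (1/24)[(27) + (6) + (-3) + (0) + (-6)] = 24/24 = 1
Hence the multiplicities are chi_2: 1, chi_3: 1, chi_4: 1, chi_5: 1. Dimension check: dim(chi_4)*dim(chi_5) = 3*3 = 9 and sum (mult * dim) = 1*1 + 1*2 + 1*3 + 1*3 = 9.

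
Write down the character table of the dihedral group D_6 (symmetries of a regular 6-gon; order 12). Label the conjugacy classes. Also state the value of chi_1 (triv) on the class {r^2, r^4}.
Conjugacy classes: {e} of size 1, {r^3} of size 1, {r^1, r^5} of size 2, {r^2, r^4} of size 2, {s, sr^2, ...} of size 3, {sr, sr^3, ...} of size 3.
Character table:
  irrep \ class              {e} (size 1)  {r^3} (size 1)  {r^1, r^5} (size 2)  {r^2, r^4} (size 2)  {s, sr^2, ...} (size 3)  {sr, sr^3, ...} (size 3)
  chi_1 (triv)               1             1               1                    1                    1                        1                       
  chi_2 (sign: r->1, s->-1)  1             1               1                    1                    -1                       -1                      
  chi_3 (r->-1, s->1)        1             -1              -1                   1                    1                        -1                      
  chi_4 (r->-1, s->-1)       1             -1              -1                   1                    -1                       1                       
  chi_5 (2d, j=1)            2             -2              1                    -1                   0                        0                       
  chi_6 (2d, j=2)            2             2               -1                   -1                   0                        0                       

Spot check: chi_1 (triv) on {r^2, r^4} = 1.

Reasoning: D_6 has order 2*6 = 12 with 6 conjugacy classes, hence 6 irreducibles. Sum of squared dims 1 + 1 + 1 + 1 + 4 + 4 = 12 = |G|. Linear characters come from the abelianisation; the 2-dimensional irreps have character r^k -> 2*cos(2*pi*j*k/6), reflections -> 0.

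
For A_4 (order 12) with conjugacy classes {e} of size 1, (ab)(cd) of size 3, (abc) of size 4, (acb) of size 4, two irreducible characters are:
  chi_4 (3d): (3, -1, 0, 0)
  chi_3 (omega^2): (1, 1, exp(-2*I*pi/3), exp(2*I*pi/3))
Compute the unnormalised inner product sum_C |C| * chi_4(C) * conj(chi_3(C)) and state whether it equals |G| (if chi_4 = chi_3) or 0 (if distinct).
Sum = 0; so <chi_4, chi_3> = 0 (distinct irreducibles are orthogonal).

Working: Compute term by term over conjugacy classes (|C| * chi_4(C) * conj(chi_3(C))):
  1*(3)*conj(1) + 3*(-1)*conj(1) + 4*(0)*conj(exp(-2*I*pi/3)) + 4*(0)*conj(exp(2*I*pi/3))
  = (3) + (-3) + (0) + (0)
  = 0.
(Exp terms are combined using exp(i*s)*conj(exp(i*t)) = exp(i*(s-t)), and sums of them are collapsed using the identity that for every m > 1 the m distinct m-th roots of unity sum to 0, e.g. 1 + exp(2*I*pi/3) + exp(-2*I*pi/3) = 0.)
Dividing by |G| = 12 gives 0/12 = 0, matching the row-orthogonality relation <chi_4, chi_3> = [chi_4 = chi_3].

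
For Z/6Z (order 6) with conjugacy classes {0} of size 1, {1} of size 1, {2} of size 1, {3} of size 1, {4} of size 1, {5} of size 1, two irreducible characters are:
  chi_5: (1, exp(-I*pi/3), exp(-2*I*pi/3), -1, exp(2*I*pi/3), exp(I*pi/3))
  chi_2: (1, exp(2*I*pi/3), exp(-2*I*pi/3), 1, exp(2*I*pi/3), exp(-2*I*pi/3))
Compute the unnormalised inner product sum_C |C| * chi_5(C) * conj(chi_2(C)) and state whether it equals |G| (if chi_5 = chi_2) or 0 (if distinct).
Sum = 0; so <chi_5, chi_2> = 0 (distinct irreducibles are orthogonal).

Explanation: Compute term by term over conjugacy classes (|C| * chi_5(C) * conj(chi_2(C))):
  1*(1)*conj(1) + 1*(exp(-I*pi/3))*conj(exp(2*I*pi/3)) + 1*(exp(-2*I*pi/3))*conj(exp(-2*I*pi/3)) + 1*(-1)*conj(1) + 1*(exp(2*I*pi/3))*conj(exp(2*I*pi/3)) + 1*(exp(I*pi/3))*conj(exp(-2*I*pi/3))
  = (1) + (-1) + (1) + (-1) + (1) + (-1)
  = 0.
(Exp terms are combined using exp(i*s)*conj(exp(i*t)) = exp(i*(s-t)), and sums of them are collapsed using the identity that for every m > 1 the m distinct m-th roots of unity sum to 0, e.g. 1 + exp(2*I*pi/3) + exp(-2*I*pi/3) = 0.)
Dividing by |G| = 6 gives 0/6 = 0, matching the row-orthogonality relation <chi_5, chi_2> = [chi_5 = chi_2].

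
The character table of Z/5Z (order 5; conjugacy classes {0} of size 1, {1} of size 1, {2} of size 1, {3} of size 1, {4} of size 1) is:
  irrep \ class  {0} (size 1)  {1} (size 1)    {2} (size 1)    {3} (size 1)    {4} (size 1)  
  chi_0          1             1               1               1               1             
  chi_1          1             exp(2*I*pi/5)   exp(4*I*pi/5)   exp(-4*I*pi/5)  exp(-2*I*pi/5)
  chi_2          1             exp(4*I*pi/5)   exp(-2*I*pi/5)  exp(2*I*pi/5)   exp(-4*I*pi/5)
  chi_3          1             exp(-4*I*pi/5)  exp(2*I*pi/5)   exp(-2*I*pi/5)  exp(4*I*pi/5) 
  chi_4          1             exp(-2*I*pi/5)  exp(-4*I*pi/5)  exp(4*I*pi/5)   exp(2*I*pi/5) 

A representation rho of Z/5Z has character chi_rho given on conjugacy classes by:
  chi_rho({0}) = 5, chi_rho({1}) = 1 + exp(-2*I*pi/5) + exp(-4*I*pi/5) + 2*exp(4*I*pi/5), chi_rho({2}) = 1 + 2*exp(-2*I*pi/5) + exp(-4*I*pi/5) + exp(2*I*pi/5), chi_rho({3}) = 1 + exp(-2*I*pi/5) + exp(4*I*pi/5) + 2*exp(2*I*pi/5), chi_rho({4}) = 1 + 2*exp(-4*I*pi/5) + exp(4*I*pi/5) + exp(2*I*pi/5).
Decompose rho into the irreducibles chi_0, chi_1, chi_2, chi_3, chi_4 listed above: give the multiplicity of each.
Multiplicities: chi_0: 1, chi_1: 0, chi_2: 2, chi_3: 1, chi_4: 1.

Details: Use <chi_rho, chi> = (1/|G|) sum_C |C| * chi_rho(C) * conj(chi(C)) with |G| = 5 for each irreducible chi in the table:
  <chi_rho, chi_0> = (1/5)[1*(5)*conj(1) + 1*(1 + exp(-2*I*pi/5) + exp(-4*I*pi/5) + 2*exp(4*I*pi/5))*conj(1) + 1*(1 + 2*exp(-2*I*pi/5) + exp(-4*I*pi/5) + exp(2*I*pi/5))*conj(1) + 1*(1 + exp(-2*I*pi/5) + exp(4*I*pi/5) + 2*exp(2*I*pi/5))*conj(1) + 1*(1 + 2*exp(-4*I*pi/5) + exp(4*I*pi/5) + exp(2*I*pi/5))*conj(1)]
      = (1/5)[(5) + (1 + exp(-2*I*pi/5) + exp(-4*I*pi/5) + 2*exp(4*I*pi/5)) + (1 + 2*exp(-2*I*pi/5) + exp(-4*I*pi/5) + exp(2*I*pi/5)) + (1 + exp(-2*I*pi/5) + exp(4*I*pi/5) + 2*exp(2*I*pi/5)) + (1 + 2*exp(-4*I*pi/5) + exp(4*I*pi/5) + exp(2*I*pi/5))] = 5/5 = 1
  <chi_rho, chi_1> = (1/5)[1*(5)*conj(1) + 1*(1 + exp(-2*I*pi/5) + exp(-4*I*pi/5) + 2*exp(4*I*pi/5))*conj(exp(2*I*pi/5)) + 1*(1 + 2*exp(-2*I*pi/5) + exp(-4*I*pi/5) + exp(2*I*pi/5))*conj(exp(4*I*pi/5)) + 1*(1 + exp(-2*I*pi/5) + exp(4*I*pi/5) + 2*exp(2*I*pi/5))*conj(exp(-4*I*pi/5)) + 1*(1 + 2*exp(-4*I*pi/5) + exp(4*I*pi/5) + exp(2*I*pi/5))*conj(exp(-2*I*pi/5))]
      = (1/5)[(5) + (exp(-2*I*pi/5) + exp(-4*I*pi/5) + exp(4*I*pi/5) + 2*exp(2*I*pi/5)) + (exp(-2*I*pi/5) + exp(-4*I*pi/5) + exp(2*I*pi/5) + 2*exp(4*I*pi/5)) + (2*exp(-4*I*pi/5) + exp(-2*I*pi/5) + exp(4*I*pi/5) + exp(2*I*pi/5)) + (2*exp(-2*I*pi/5) + exp(-4*I*pi/5) + exp(4*I*pi/5) + exp(2*I*pi/5))] = 0/5 = 0
  <chi_rho, chi_2> = (1/5)[1*(5)*conj(1) + 1*(1 + exp(-2*I*pi/5) + exp(-4*I*pi/5) + 2*exp(4*I*pi/5))*conj(exp(4*I*pi/5)) + 1*(1 + 2*exp(-2*I*pi/5) + exp(-4*I*pi/5) + exp(2*I*pi/5))*conj(exp(-2*I*pi/5)) + 1*(1 + exp(-2*I*pi/5) + exp(4*I*pi/5) + 2*exp(2*I*pi/5))*conj(exp(2*I*pi/5)) + 1*(1 + 2*exp(-4*I*pi/5) + exp(4*I*pi/5) + exp(2*I*pi/5))*conj(exp(-4*I*pi/5))]
      = (1/5)[(5) + (2 + exp(-4*I*pi/5) + exp(4*I*pi/5) + exp(2*I*pi/5)) + (2 + exp(-2*I*pi/5) + exp(4*I*pi/5) + exp(2*I*pi/5)) + (2 + exp(-2*I*pi/5) + exp(-4*I*pi/5) + exp(2*I*pi/5)) + (2 + exp(-2*I*pi/5) + exp(-4*I*pi/5) + exp(4*I*pi/5))] = 10/5 = 2
  <chi_rho, chi_3> = (1/5)[1*(5)*conj(1) + 1*(1 + exp(-2*I*pi/5) + exp(-4*I*pi/5) + 2*exp(4*I*pi/5))*conj(exp(-4*I*pi/5)) + 1*(1 + 2*exp(-2*I*pi/5) + exp(-4*I*pi/5) + exp(2*I*pi/5))*conj(exp(2*I*pi/5)) + 1*(1 + exp(-2*I*pi/5) + exp(4*I*pi/5) + 2*exp(2*I*pi/5))*conj(exp(-2*I*pi/5)) + 1*(1 + 2*exp(-4*I*pi/5) + exp(4*I*pi/5) + exp(2*I*pi/5))*conj(exp(4*I*pi/5))]
      = (1/5)[(5) + (1 + 2*exp(-2*I*pi/5) + exp(4*I*pi/5) + exp(2*I*pi/5)) + (1 + 2*exp(-4*I*pi/5) + exp(-2*I*pi/5) + exp(4*I*pi/5)) + (1 + exp(-4*I*pi/5) + exp(2*I*pi/5) + 2*exp(4*I*pi/5)) + (1 + exp(-2*I*pi/5) + exp(-4*I*pi/5) + 2*exp(2*I*pi/5))] = 5/5 = 1
  <chi_rho, chi_4> = (1/5)[1*(5)*conj(1) + 1*(1 + exp(-2*I*pi/5) + exp(-4*I*pi/5) + 2*exp(4*I*pi/5))*conj(exp(-2*I*pi/5)) + 1*(1 + 2*exp(-2*I*pi/5) + exp(-4*I*pi/5) + exp(2*I*pi/5))*conj(exp(-4*I*pi/5)) + 1*(1 + exp(-2*I*pi/5) + exp(4*I*pi/5) + 2*exp(2*I*pi/5))*conj(exp(4*I*pi/5)) + 1*(1 + 2*exp(-4*I*pi/5) + exp(4*I*pi/5) + exp(2*I*pi/5))*conj(exp(2*I*pi/5))]
      = (1/5)[(5) + (1 + 2*exp(-4*I*pi/5) + exp(-2*I*pi/5) + exp(2*I*pi/5)) + (1 + exp(-4*I*pi/5) + exp(4*I*pi/5) + 2*exp(2*I*pi/5)) + (1 + 2*exp(-2*I*pi/5) + exp(-4*I*pi/5) + exp(4*I*pi/5)) + (1 + exp(-2*I*pi/5) + exp(2*I*pi/5) + 2*exp(4*I*pi/5))] = 5/5 = 1
(Exp terms are combined using exp(i*s)*conj(exp(i*t)) = exp(i*(s-t)), and sums of them are collapsed using the identity that for every m > 1 the m distinct m-th roots of unity sum to 0, e.g. 1 + exp(2*I*pi/3) + exp(-2*I*pi/3) = 0.)
Dimension check: dim(rho) = sum (mult * dim) = 1*1 + 0*1 + 2*1 + 1*1 + 1*1 = 5 = chi_rho(e) = 5.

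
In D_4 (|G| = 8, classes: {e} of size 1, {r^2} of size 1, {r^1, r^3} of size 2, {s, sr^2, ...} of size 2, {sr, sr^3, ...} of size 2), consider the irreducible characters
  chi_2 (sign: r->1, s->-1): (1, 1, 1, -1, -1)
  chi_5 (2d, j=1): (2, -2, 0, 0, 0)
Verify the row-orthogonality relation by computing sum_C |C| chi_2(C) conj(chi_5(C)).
Sum = 0; so <chi_2, chi_5> = 0 (distinct irreducibles are orthogonal).

Proof sketch: Compute term by term over conjugacy classes (|C| * chi_2(C) * conj(chi_5(C))):
  1*(1)*conj(2) + 1*(1)*conj(-2) + 2*(1)*conj(0) + 2*(-1)*conj(0) + 2*(-1)*conj(0)
  = (2) + (-2) + (0) + (0) + (0)
  = 0.
Dividing by |G| = 8 gives 0/8 = 0, matching the row-orthogonality relation <chi_2, chi_5> = [chi_2 = chi_5].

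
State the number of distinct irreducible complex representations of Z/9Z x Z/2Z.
18

Proof sketch: The number of irreducible complex representations of a finite group equals its number of conjugacy classes. Z/9Z x Z/2Z is abelian of order 18, so every element is its own conjugacy class: 18 classes, so Z/9Z x Z/2Z (order 18) has exactly 18 irreducible complex representations.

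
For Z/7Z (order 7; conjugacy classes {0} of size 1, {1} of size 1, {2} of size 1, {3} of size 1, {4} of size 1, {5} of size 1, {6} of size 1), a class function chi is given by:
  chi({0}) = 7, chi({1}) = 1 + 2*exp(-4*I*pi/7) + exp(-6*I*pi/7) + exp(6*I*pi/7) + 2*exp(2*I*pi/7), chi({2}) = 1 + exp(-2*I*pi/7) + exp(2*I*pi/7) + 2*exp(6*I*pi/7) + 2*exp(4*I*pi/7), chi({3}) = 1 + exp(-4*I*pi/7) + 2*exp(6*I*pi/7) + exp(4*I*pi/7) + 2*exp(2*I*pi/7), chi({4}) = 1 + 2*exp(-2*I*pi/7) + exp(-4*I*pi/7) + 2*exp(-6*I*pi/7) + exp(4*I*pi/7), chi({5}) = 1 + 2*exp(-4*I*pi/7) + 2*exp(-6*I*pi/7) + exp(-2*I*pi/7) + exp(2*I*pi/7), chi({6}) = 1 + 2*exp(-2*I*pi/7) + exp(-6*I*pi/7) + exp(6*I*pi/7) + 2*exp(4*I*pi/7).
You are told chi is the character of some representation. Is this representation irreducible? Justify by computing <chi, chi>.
Not irreducible (reducible): <chi, chi> = 11 > 1.

Proof sketch: <chi, chi> = (1/|G|) sum_C |C| * |chi(C)|^2 = (1/7)[1*|7|^2 + 1*|1 + 2*exp(-4*I*pi/7) + exp(-6*I*pi/7) + exp(6*I*pi/7) + 2*exp(2*I*pi/7)|^2 + 1*|1 + exp(-2*I*pi/7) + exp(2*I*pi/7) + 2*exp(6*I*pi/7) + 2*exp(4*I*pi/7)|^2 + 1*|1 + exp(-4*I*pi/7) + 2*exp(6*I*pi/7) + exp(4*I*pi/7) + 2*exp(2*I*pi/7)|^2 + 1*|1 + 2*exp(-2*I*pi/7) + exp(-4*I*pi/7) + 2*exp(-6*I*pi/7) + exp(4*I*pi/7)|^2 + 1*|1 + 2*exp(-4*I*pi/7) + 2*exp(-6*I*pi/7) + exp(-2*I*pi/7) + exp(2*I*pi/7)|^2 + 1*|1 + 2*exp(-2*I*pi/7) + exp(-6*I*pi/7) + exp(6*I*pi/7) + 2*exp(4*I*pi/7)|^2]
  = (1/7)[(49) + (11 + 6*exp(-4*I*pi/7) + 5*exp(-2*I*pi/7) + 8*exp(-6*I*pi/7) + 8*exp(6*I*pi/7) + 5*exp(2*I*pi/7) + 6*exp(4*I*pi/7)) + (11 + 8*exp(-2*I*pi/7) + 5*exp(-4*I*pi/7) + 6*exp(-6*I*pi/7) + 6*exp(6*I*pi/7) + 5*exp(4*I*pi/7) + 8*exp(2*I*pi/7)) + (11 + 8*exp(-4*I*pi/7) + 6*exp(-2*I*pi/7) + 5*exp(-6*I*pi/7) + 5*exp(6*I*pi/7) + 6*exp(2*I*pi/7) + 8*exp(4*I*pi/7)) + (11 + 8*exp(-4*I*pi/7) + 6*exp(-2*I*pi/7) + 5*exp(-6*I*pi/7) + 5*exp(6*I*pi/7) + 6*exp(2*I*pi/7) + 8*exp(4*I*pi/7)) + (11 + 8*exp(-2*I*pi/7) + 5*exp(-4*I*pi/7) + 6*exp(-6*I*pi/7) + 6*exp(6*I*pi/7) + 5*exp(4*I*pi/7) + 8*exp(2*I*pi/7)) + (11 + 6*exp(-4*I*pi/7) + 5*exp(-2*I*pi/7) + 8*exp(-6*I*pi/7) + 8*exp(6*I*pi/7) + 5*exp(2*I*pi/7) + 6*exp(4*I*pi/7))] = 77/7 = 11.
(Exp terms are combined using exp(i*s)*conj(exp(i*t)) = exp(i*(s-t)), and sums of them are collapsed using the identity that for every m > 1 the m distinct m-th roots of unity sum to 0, e.g. 1 + exp(2*I*pi/3) + exp(-2*I*pi/3) = 0.)
A character is irreducible iff <chi, chi> = 1, so this representation is reducible.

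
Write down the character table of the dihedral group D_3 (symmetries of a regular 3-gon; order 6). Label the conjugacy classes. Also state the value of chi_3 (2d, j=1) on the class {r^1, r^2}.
Conjugacy classes: {e} of size 1, {r^1, r^2} of size 2, {s, sr, ..., sr^2} of size 3.
Character table:
  irrep \ class              {e} (size 1)  {r^1, r^2} (size 2)  {s, sr, ..., sr^2} (size 3)
  chi_1 (triv)               1             1                    1                          
  chi_2 (sign: r->1, s->-1)  1             1                    -1                         
  chi_3 (2d, j=1)            2             -1                   0                          

Spot check: chi_3 (2d, j=1) on {r^1, r^2} = -1.

Proof sketch: D_3 has order 2*3 = 6 with 3 conjugacy classes, hence 3 irreducibles. Sum of squared dims 1 + 1 + 4 = 6 = |G|. Linear characters come from the abelianisation; the 2-dimensional irreps have character r^k -> 2*cos(2*pi*j*k/3), reflections -> 0.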